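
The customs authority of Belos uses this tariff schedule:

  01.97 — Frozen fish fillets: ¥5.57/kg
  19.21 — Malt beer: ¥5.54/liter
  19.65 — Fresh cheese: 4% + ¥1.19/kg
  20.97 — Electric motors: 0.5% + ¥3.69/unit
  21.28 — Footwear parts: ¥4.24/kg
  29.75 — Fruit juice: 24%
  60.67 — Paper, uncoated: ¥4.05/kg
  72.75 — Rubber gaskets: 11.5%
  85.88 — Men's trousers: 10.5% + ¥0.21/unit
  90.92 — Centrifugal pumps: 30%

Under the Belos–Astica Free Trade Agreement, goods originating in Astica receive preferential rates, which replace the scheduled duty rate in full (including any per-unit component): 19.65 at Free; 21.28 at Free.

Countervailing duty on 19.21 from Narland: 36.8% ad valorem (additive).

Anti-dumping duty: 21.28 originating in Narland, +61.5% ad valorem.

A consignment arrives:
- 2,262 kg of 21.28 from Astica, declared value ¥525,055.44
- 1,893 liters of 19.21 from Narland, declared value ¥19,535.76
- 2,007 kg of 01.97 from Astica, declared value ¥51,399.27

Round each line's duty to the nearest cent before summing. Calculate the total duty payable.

¥28,855.37

Line 1 (21.28, Astica, 2,262 kg, ¥525,055.44):
Base rate for 21.28 is ¥4.24/kg.
Origin Astica qualifies under the Belos–Astica agreement and 21.28 is covered: preferential rate Free applies instead.
The additional-duty order on 21.28 targets Narland, not Astica; it does not apply.
Duty = ¥525,055.44 × 0% = ¥0.00.
Line 2 (19.21, Narland, 1,893 liters, ¥19,535.76):
Base rate for 19.21 is ¥5.54/liter.
Additional duty on 19.21 from Narland: +36.8% ad valorem. Applied ad valorem rate = 36.8%.
Duty = ¥19,535.76 × 36.8% + 1,893 × ¥5.54 = ¥17,676.38.
Line 3 (01.97, Astica, 2,007 kg, ¥51,399.27):
Base rate for 01.97 is ¥5.57/kg.
Origin Astica is the FTA partner but 01.97 is not on the preference list; base rate stands.
Duty = 2,007 × ¥5.57 = ¥11,178.99.
Total = ¥0.00 + ¥17,676.38 + ¥11,178.99 = ¥28,855.37.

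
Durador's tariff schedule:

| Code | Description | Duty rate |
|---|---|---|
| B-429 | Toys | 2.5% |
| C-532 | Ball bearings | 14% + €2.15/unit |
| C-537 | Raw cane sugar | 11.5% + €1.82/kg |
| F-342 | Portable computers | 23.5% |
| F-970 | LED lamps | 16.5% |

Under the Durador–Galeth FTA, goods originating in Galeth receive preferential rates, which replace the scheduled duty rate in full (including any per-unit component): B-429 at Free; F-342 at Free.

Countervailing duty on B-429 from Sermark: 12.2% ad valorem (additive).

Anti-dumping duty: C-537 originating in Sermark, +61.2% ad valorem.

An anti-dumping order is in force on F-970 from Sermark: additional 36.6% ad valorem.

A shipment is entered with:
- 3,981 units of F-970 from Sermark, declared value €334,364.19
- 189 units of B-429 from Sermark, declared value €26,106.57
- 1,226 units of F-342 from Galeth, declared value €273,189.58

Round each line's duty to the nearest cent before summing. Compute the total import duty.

€181,385.05

Line 1 (F-970, Sermark, 3,981 units, €334,364.19):
Base rate for F-970 is 16.5%.
Additional duty on F-970 from Sermark: +36.6%. Applied ad valorem rate: 16.5% + 36.6% = 53.1%.
Duty = €334,364.19 × 53.1% = €177,547.38.
Line 2 (B-429, Sermark, 189 units, €26,106.57):
Base rate for B-429 is 2.5%.
B-429 has an FTA preferential rate, but origin Sermark is not Galeth; base rate stands.
Additional duty on B-429 from Sermark: +12.2%. Applied ad valorem rate: 2.5% + 12.2% = 14.7%.
Duty = €26,106.57 × 14.7% = €3,837.67.
Line 3 (F-342, Galeth, 1,226 units, €273,189.58):
Base rate for F-342 is 23.5%.
Origin Galeth qualifies under the Durador–Galeth agreement and F-342 is covered: preferential rate Free applies instead.
Duty = €273,189.58 × 0% = €0.00.
Total = €177,547.38 + €3,837.67 + €0.00 = €181,385.05.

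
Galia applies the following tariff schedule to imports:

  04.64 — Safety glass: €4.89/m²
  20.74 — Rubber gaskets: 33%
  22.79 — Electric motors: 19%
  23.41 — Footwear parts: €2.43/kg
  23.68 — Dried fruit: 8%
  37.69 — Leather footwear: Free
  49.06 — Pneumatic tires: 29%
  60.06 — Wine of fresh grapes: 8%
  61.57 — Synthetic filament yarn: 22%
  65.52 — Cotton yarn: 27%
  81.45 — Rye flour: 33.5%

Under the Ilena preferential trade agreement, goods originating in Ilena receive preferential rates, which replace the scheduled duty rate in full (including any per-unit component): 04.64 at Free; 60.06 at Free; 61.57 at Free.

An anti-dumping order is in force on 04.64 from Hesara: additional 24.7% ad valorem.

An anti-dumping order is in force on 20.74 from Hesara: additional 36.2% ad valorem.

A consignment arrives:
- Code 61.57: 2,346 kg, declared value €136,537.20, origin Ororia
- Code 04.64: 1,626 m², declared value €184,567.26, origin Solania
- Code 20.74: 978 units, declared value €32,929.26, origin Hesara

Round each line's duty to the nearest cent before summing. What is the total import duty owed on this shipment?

€60,776.37

Line 1 (61.57, Ororia, 2,346 kg, €136,537.20):
Base rate for 61.57 is 22%.
61.57 has an FTA preferential rate, but origin Ororia is not Ilena; base rate stands.
Duty = €136,537.20 × 22% = €30,038.18.
Line 2 (04.64, Solania, 1,626 m², €184,567.26):
Base rate for 04.64 is €4.89/m².
04.64 has an FTA preferential rate, but origin Solania is not Ilena; base rate stands.
The additional-duty order on 04.64 targets Hesara, not Solania; it does not apply.
Duty = 1,626 × €4.89 = €7,951.14.
Line 3 (20.74, Hesara, 978 units, €32,929.26):
Base rate for 20.74 is 33%.
Additional duty on 20.74 from Hesara: +36.2%. Applied ad valorem rate: 33% + 36.2% = 69.2%.
Duty = €32,929.26 × 69.2% = €22,787.05.
Total = €30,038.18 + €7,951.14 + €22,787.05 = €60,776.37.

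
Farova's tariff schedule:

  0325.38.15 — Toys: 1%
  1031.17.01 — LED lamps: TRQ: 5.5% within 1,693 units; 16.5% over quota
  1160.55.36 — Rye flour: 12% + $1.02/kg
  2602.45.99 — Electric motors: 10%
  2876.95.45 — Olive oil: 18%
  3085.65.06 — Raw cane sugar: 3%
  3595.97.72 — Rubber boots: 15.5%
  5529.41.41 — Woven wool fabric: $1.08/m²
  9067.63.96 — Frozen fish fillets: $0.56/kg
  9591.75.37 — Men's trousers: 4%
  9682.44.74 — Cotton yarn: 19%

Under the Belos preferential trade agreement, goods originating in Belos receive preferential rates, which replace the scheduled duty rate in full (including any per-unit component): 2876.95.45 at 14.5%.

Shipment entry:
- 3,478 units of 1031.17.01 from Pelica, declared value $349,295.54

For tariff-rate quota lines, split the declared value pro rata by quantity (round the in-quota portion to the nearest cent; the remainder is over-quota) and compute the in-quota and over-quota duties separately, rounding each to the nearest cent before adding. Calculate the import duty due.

Line 1 (1031.17.01, Pelica, 3,478 units, $349,295.54):
Code 1031.17.01 is under a tariff-rate quota (threshold 1,693 units). In-quota: 1,693 units at 5.5%; over-quota: 1,785 units at 16.5%.
Pro-rata value split: in-quota = $349,295.54 × 1,693/3,478 = $170,027.99; over-quota = $349,295.54 − $170,027.99 = $179,267.55.
In-quota duty = $170,027.99 × 5.5% = $9,351.54. Over-quota duty = $179,267.55 × 16.5% = $29,579.15.
Line duty = $9,351.54 + $29,579.15 = $38,930.69.

$38,930.69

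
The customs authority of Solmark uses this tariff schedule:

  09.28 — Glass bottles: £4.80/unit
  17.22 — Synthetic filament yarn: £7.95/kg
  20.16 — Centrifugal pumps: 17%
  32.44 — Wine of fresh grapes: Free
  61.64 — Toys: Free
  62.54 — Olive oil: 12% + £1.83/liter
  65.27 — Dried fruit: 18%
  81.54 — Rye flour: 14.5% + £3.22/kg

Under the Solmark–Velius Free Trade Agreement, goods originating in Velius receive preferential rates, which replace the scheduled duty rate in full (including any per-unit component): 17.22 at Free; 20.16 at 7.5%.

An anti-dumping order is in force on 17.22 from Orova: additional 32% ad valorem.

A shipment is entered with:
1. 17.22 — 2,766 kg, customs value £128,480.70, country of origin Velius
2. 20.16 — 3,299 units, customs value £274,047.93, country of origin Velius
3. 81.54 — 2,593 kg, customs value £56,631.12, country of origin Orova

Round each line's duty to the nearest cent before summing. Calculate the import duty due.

£37,114.56

Line 1 (17.22, Velius, 2,766 kg, £128,480.70):
Base rate for 17.22 is £7.95/kg.
Origin Velius qualifies under the Solmark–Velius agreement and 17.22 is covered: preferential rate Free applies instead.
The additional-duty order on 17.22 targets Orova, not Velius; it does not apply.
Duty = £128,480.70 × 0% = £0.00.
Line 2 (20.16, Velius, 3,299 units, £274,047.93):
Base rate for 20.16 is 17%.
Origin Velius qualifies under the Solmark–Velius agreement and 20.16 is covered: preferential rate 7.5% applies instead.
Duty = £274,047.93 × 7.5% = £20,553.59.
Line 3 (81.54, Orova, 2,593 kg, £56,631.12):
Base rate for 81.54 is 14.5% + £3.22/kg.
Duty = £56,631.12 × 14.5% + 2,593 × £3.22 = £16,560.97.
Total = £0.00 + £20,553.59 + £16,560.97 = £37,114.56.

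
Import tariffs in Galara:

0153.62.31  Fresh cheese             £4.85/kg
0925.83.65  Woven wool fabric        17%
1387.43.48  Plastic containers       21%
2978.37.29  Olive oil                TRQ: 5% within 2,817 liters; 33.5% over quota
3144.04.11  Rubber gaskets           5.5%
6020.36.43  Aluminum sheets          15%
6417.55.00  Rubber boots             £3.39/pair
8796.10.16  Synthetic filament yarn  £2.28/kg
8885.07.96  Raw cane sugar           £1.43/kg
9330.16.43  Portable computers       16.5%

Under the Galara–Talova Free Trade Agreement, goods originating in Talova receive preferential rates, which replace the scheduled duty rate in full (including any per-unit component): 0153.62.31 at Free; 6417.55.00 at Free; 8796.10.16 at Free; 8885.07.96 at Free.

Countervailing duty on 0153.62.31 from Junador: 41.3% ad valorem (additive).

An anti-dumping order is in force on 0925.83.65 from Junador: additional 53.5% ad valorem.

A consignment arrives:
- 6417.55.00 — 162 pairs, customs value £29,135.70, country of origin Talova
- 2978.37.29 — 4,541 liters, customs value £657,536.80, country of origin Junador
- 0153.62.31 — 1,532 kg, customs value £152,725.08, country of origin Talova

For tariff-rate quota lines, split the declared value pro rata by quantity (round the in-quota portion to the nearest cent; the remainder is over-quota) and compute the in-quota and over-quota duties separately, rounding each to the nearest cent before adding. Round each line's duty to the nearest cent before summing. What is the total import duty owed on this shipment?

Line 1 (6417.55.00, Talova, 162 pairs, £29,135.70):
Base rate for 6417.55.00 is £3.39/pair.
Origin Talova qualifies under the Galara–Talova agreement and 6417.55.00 is covered: preferential rate Free applies instead.
Duty = £29,135.70 × 0% = £0.00.
Line 2 (2978.37.29, Junador, 4,541 liters, £657,536.80):
Code 2978.37.29 is under a tariff-rate quota (threshold 2,817 liters). In-quota: 2,817 liters at 5%; over-quota: 1,724 liters at 33.5%.
Pro-rata value split: in-quota = £657,536.80 × 2,817/4,541 = £407,901.60; over-quota = £657,536.80 − £407,901.60 = £249,635.20.
In-quota duty = £407,901.60 × 5% = £20,395.08. Over-quota duty = £249,635.20 × 33.5% = £83,627.79.
Line duty = £20,395.08 + £83,627.79 = £104,022.87.
Line 3 (0153.62.31, Talova, 1,532 kg, £152,725.08):
Base rate for 0153.62.31 is £4.85/kg.
Origin Talova qualifies under the Galara–Talova agreement and 0153.62.31 is covered: preferential rate Free applies instead.
The additional-duty order on 0153.62.31 targets Junador, not Talova; it does not apply.
Duty = £152,725.08 × 0% = £0.00.
Total = £0.00 + £104,022.87 + £0.00 = £104,022.87.

£104,022.87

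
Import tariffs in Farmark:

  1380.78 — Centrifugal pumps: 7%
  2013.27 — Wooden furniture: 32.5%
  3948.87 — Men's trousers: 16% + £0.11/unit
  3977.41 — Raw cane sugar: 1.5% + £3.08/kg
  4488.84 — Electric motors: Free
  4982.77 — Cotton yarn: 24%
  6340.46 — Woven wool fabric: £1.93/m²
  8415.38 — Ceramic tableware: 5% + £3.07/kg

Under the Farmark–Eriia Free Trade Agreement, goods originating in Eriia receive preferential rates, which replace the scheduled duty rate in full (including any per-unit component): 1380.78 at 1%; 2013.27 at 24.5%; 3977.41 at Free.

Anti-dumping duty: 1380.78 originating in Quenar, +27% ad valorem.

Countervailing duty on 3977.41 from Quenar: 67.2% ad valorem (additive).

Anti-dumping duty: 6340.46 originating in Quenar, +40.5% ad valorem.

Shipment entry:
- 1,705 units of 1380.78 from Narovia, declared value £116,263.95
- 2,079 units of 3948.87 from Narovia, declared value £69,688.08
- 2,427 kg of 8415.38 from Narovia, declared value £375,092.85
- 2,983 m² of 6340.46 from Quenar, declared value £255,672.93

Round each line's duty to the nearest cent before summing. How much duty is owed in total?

Line 1 (1380.78, Narovia, 1,705 units, £116,263.95):
Base rate for 1380.78 is 7%.
1380.78 has an FTA preferential rate, but origin Narovia is not Eriia; base rate stands.
The additional-duty order on 1380.78 targets Quenar, not Narovia; it does not apply.
Duty = £116,263.95 × 7% = £8,138.48.
Line 2 (3948.87, Narovia, 2,079 units, £69,688.08):
Base rate for 3948.87 is 16% + £0.11/unit.
Duty = £69,688.08 × 16% + 2,079 × £0.11 = £11,378.78.
Line 3 (8415.38, Narovia, 2,427 kg, £375,092.85):
Base rate for 8415.38 is 5% + £3.07/kg.
Duty = £375,092.85 × 5% + 2,427 × £3.07 = £26,205.53.
Line 4 (6340.46, Quenar, 2,983 m², £255,672.93):
Base rate for 6340.46 is £1.93/m².
Additional duty on 6340.46 from Quenar: +40.5% ad valorem. Applied ad valorem rate = 40.5%.
Duty = £255,672.93 × 40.5% + 2,983 × £1.93 = £109,304.73.
Total = £8,138.48 + £11,378.78 + £26,205.53 + £109,304.73 = £155,027.52.

£155,027.52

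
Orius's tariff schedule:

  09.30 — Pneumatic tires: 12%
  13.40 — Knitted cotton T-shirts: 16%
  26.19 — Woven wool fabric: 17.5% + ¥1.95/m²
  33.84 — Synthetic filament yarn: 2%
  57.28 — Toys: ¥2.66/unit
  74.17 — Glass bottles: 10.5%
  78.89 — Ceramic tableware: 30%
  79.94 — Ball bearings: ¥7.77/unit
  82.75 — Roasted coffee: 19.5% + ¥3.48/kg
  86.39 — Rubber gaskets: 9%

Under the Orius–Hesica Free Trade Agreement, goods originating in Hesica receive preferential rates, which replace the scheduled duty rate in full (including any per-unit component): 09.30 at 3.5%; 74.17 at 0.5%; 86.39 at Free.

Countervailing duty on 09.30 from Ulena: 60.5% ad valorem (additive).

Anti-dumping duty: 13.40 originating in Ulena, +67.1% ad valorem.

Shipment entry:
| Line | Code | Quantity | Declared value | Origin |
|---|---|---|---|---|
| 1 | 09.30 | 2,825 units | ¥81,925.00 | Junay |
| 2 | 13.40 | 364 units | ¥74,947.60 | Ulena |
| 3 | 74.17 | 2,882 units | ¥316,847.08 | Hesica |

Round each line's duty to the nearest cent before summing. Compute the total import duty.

¥73,696.70

Line 1 (09.30, Junay, 2,825 units, ¥81,925.00):
Base rate for 09.30 is 12%.
09.30 has an FTA preferential rate, but origin Junay is not Hesica; base rate stands.
The additional-duty order on 09.30 targets Ulena, not Junay; it does not apply.
Duty = ¥81,925.00 × 12% = ¥9,831.00.
Line 2 (13.40, Ulena, 364 units, ¥74,947.60):
Base rate for 13.40 is 16%.
Additional duty on 13.40 from Ulena: +67.1%. Applied ad valorem rate: 16% + 67.1% = 83.1%.
Duty = ¥74,947.60 × 83.1% = ¥62,281.46.
Line 3 (74.17, Hesica, 2,882 units, ¥316,847.08):
Base rate for 74.17 is 10.5%.
Origin Hesica qualifies under the Orius–Hesica agreement and 74.17 is covered: preferential rate 0.5% applies instead.
Duty = ¥316,847.08 × 0.5% = ¥1,584.24.
Total = ¥9,831.00 + ¥62,281.46 + ¥1,584.24 = ¥73,696.70.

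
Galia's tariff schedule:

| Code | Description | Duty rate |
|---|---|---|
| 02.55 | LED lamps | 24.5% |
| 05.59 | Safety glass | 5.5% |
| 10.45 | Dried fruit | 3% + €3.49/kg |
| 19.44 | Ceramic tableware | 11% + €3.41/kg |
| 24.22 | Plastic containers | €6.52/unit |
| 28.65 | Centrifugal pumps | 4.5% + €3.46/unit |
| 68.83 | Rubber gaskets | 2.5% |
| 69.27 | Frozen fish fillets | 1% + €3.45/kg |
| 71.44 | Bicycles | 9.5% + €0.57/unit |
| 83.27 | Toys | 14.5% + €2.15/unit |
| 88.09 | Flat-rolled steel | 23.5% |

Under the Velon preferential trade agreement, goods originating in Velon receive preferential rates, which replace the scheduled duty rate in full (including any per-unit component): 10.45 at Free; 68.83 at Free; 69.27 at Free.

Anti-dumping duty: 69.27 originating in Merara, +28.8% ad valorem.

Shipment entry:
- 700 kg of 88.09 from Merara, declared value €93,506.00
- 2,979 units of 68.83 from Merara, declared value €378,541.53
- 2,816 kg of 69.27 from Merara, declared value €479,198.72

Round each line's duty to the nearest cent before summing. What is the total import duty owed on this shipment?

Line 1 (88.09, Merara, 700 kg, €93,506.00):
Base rate for 88.09 is 23.5%.
Duty = €93,506.00 × 23.5% = €21,973.91.
Line 2 (68.83, Merara, 2,979 units, €378,541.53):
Base rate for 68.83 is 2.5%.
68.83 has an FTA preferential rate, but origin Merara is not Velon; base rate stands.
Duty = €378,541.53 × 2.5% = €9,463.54.
Line 3 (69.27, Merara, 2,816 kg, €479,198.72):
Base rate for 69.27 is 1% + €3.45/kg.
69.27 has an FTA preferential rate, but origin Merara is not Velon; base rate stands.
Additional duty on 69.27 from Merara: +28.8%. Applied ad valorem rate: 1% + 28.8% = 29.8%.
Duty = €479,198.72 × 29.8% + 2,816 × €3.45 = €152,516.42.
Total = €21,973.91 + €9,463.54 + €152,516.42 = €183,953.87.

€183,953.87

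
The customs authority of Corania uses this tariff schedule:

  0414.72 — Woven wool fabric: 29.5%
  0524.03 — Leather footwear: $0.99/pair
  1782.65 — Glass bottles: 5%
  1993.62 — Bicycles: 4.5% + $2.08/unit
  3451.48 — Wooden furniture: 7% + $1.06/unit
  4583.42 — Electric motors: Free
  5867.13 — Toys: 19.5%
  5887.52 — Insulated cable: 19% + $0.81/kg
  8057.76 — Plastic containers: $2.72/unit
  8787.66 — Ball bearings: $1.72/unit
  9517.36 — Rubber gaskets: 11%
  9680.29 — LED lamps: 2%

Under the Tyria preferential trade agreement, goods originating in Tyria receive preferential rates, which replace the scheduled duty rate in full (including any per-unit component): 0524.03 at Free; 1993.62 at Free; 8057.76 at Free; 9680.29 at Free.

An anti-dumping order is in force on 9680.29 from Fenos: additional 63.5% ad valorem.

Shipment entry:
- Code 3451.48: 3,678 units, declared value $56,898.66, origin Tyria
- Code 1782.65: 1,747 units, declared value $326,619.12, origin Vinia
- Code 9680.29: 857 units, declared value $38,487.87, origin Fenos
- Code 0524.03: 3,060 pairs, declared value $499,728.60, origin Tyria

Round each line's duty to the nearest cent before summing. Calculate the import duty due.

Line 1 (3451.48, Tyria, 3,678 units, $56,898.66):
Base rate for 3451.48 is 7% + $1.06/unit.
Origin Tyria is the FTA partner but 3451.48 is not on the preference list; base rate stands.
Duty = $56,898.66 × 7% + 3,678 × $1.06 = $7,881.59.
Line 2 (1782.65, Vinia, 1,747 units, $326,619.12):
Base rate for 1782.65 is 5%.
Duty = $326,619.12 × 5% = $16,330.96.
Line 3 (9680.29, Fenos, 857 units, $38,487.87):
Base rate for 9680.29 is 2%.
9680.29 has an FTA preferential rate, but origin Fenos is not Tyria; base rate stands.
Additional duty on 9680.29 from Fenos: +63.5%. Applied ad valorem rate: 2% + 63.5% = 65.5%.
Duty = $38,487.87 × 65.5% = $25,209.55.
Line 4 (0524.03, Tyria, 3,060 pairs, $499,728.60):
Base rate for 0524.03 is $0.99/pair.
Origin Tyria qualifies under the Corania–Tyria agreement and 0524.03 is covered: preferential rate Free applies instead.
Duty = $499,728.60 × 0% = $0.00.
Total = $7,881.59 + $16,330.96 + $25,209.55 + $0.00 = $49,422.10.

$49,422.10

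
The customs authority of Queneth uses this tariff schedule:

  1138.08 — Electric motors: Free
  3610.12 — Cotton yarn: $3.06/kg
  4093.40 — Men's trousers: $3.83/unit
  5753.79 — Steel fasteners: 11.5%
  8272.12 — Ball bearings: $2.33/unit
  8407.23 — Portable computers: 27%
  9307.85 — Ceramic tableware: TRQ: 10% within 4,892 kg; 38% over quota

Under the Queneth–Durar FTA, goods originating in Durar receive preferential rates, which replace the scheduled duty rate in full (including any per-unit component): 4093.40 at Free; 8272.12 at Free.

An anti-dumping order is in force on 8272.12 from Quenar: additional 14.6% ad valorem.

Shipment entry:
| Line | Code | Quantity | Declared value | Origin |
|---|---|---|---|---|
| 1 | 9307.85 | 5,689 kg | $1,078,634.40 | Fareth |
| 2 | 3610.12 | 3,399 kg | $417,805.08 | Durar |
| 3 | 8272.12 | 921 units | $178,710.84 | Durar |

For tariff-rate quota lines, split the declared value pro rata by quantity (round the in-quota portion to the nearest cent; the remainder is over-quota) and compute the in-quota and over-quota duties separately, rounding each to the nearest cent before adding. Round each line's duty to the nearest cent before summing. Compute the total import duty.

$160,575.52

Line 1 (9307.85, Fareth, 5,689 kg, $1,078,634.40):
Code 9307.85 is under a tariff-rate quota (threshold 4,892 kg). In-quota: 4,892 kg at 10%; over-quota: 797 kg at 38%.
Pro-rata value split: in-quota = $1,078,634.40 × 4,892/5,689 = $927,523.20; over-quota = $1,078,634.40 − $927,523.20 = $151,111.20.
In-quota duty = $927,523.20 × 10% = $92,752.32. Over-quota duty = $151,111.20 × 38% = $57,422.26.
Line duty = $92,752.32 + $57,422.26 = $150,174.58.
Line 2 (3610.12, Durar, 3,399 kg, $417,805.08):
Base rate for 3610.12 is $3.06/kg.
Origin Durar is the FTA partner but 3610.12 is not on the preference list; base rate stands.
Duty = 3,399 × $3.06 = $10,400.94.
Line 3 (8272.12, Durar, 921 units, $178,710.84):
Base rate for 8272.12 is $2.33/unit.
Origin Durar qualifies under the Queneth–Durar agreement and 8272.12 is covered: preferential rate Free applies instead.
The additional-duty order on 8272.12 targets Quenar, not Durar; it does not apply.
Duty = $178,710.84 × 0% = $0.00.
Total = $150,174.58 + $10,400.94 + $0.00 = $160,575.52.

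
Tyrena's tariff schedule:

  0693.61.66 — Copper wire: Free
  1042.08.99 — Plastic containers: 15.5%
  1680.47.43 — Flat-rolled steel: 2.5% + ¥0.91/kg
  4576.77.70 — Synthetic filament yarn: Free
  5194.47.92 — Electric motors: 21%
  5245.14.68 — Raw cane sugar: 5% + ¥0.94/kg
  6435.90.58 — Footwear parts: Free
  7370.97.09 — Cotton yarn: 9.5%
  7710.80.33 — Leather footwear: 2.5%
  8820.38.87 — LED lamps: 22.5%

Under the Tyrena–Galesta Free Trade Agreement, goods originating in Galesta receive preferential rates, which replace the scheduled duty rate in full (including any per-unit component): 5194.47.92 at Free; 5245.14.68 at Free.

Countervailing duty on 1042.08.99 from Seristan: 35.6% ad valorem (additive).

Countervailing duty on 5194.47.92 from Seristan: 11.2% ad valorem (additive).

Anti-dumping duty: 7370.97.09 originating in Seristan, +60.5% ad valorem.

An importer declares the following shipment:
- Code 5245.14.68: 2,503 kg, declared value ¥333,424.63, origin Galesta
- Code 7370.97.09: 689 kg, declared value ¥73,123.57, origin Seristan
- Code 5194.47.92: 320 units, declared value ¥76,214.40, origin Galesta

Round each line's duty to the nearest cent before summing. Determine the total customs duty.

Line 1 (5245.14.68, Galesta, 2,503 kg, ¥333,424.63):
Base rate for 5245.14.68 is 5% + ¥0.94/kg.
Origin Galesta qualifies under the Tyrena–Galesta agreement and 5245.14.68 is covered: preferential rate Free applies instead.
Duty = ¥333,424.63 × 0% = ¥0.00.
Line 2 (7370.97.09, Seristan, 689 kg, ¥73,123.57):
Base rate for 7370.97.09 is 9.5%.
Additional duty on 7370.97.09 from Seristan: +60.5%. Applied ad valorem rate: 9.5% + 60.5% = 70%.
Duty = ¥73,123.57 × 70% = ¥51,186.50.
Line 3 (5194.47.92, Galesta, 320 units, ¥76,214.40):
Base rate for 5194.47.92 is 21%.
Origin Galesta qualifies under the Tyrena–Galesta agreement and 5194.47.92 is covered: preferential rate Free applies instead.
The additional-duty order on 5194.47.92 targets Seristan, not Galesta; it does not apply.
Duty = ¥76,214.40 × 0% = ¥0.00.
Total = ¥0.00 + ¥51,186.50 + ¥0.00 = ¥51,186.50.

¥51,186.50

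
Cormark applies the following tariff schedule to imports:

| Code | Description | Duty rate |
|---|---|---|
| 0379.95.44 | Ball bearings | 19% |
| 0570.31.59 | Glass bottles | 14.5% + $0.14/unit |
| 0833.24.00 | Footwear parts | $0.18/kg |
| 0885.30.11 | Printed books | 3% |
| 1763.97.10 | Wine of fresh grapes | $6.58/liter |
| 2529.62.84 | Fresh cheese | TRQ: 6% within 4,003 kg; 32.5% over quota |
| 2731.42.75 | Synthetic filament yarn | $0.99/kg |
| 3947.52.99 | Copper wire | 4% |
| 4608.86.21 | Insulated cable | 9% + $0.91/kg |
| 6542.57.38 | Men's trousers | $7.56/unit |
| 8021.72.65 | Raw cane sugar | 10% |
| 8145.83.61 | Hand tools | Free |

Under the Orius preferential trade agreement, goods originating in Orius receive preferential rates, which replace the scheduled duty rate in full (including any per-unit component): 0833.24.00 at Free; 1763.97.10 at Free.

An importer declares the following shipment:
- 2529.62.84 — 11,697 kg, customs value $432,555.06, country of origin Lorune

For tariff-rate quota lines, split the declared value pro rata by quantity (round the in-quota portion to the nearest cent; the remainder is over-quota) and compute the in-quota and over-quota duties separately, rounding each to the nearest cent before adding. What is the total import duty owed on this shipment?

Line 1 (2529.62.84, Lorune, 11,697 kg, $432,555.06):
Code 2529.62.84 is under a tariff-rate quota (threshold 4,003 kg). In-quota: 4,003 kg at 6%; over-quota: 7,694 kg at 32.5%.
Pro-rata value split: in-quota = $432,555.06 × 4,003/11,697 = $148,030.94; over-quota = $432,555.06 − $148,030.94 = $284,524.12.
In-quota duty = $148,030.94 × 6% = $8,881.86. Over-quota duty = $284,524.12 × 32.5% = $92,470.34.
Line duty = $8,881.86 + $92,470.34 = $101,352.20.

$101,352.20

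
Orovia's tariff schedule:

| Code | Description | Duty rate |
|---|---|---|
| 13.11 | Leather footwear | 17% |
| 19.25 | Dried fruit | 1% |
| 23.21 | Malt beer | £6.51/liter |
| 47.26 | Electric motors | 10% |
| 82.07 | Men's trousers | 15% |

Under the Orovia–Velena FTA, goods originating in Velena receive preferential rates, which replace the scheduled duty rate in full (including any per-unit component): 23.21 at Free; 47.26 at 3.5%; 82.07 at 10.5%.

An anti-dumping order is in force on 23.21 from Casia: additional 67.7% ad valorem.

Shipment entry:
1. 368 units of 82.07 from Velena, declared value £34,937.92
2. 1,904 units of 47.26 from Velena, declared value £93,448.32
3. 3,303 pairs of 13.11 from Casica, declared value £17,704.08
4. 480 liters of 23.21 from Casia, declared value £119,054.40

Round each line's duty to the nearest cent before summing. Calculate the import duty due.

Line 1 (82.07, Velena, 368 units, £34,937.92):
Base rate for 82.07 is 15%.
Origin Velena qualifies under the Orovia–Velena agreement and 82.07 is covered: preferential rate 10.5% applies instead.
Duty = £34,937.92 × 10.5% = £3,668.48.
Line 2 (47.26, Velena, 1,904 units, £93,448.32):
Base rate for 47.26 is 10%.
Origin Velena qualifies under the Orovia–Velena agreement and 47.26 is covered: preferential rate 3.5% applies instead.
Duty = £93,448.32 × 3.5% = £3,270.69.
Line 3 (13.11, Casica, 3,303 pairs, £17,704.08):
Base rate for 13.11 is 17%.
Duty = £17,704.08 × 17% = £3,009.69.
Line 4 (23.21, Casia, 480 liters, £119,054.40):
Base rate for 23.21 is £6.51/liter.
23.21 has an FTA preferential rate, but origin Casia is not Velena; base rate stands.
Additional duty on 23.21 from Casia: +67.7% ad valorem. Applied ad valorem rate = 67.7%.
Duty = £119,054.40 × 67.7% + 480 × £6.51 = £83,724.63.
Total = £3,668.48 + £3,270.69 + £3,009.69 + £83,724.63 = £93,673.49.

£93,673.49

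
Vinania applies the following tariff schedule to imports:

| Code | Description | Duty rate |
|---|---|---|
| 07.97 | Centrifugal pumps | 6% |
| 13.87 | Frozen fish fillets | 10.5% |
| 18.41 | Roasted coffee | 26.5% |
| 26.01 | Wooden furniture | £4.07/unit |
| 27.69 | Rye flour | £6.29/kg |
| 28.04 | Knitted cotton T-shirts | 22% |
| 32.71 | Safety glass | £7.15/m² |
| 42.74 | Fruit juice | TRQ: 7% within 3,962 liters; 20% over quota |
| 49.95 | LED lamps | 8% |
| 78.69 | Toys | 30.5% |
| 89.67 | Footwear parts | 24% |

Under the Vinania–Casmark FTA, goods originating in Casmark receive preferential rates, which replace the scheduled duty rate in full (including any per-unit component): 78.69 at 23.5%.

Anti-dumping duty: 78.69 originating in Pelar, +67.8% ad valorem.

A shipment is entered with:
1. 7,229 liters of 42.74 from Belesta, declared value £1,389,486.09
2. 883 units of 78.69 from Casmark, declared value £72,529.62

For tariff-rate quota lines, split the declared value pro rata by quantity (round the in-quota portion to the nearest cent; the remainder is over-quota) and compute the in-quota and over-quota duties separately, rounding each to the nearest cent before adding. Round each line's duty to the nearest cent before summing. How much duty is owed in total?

£195,941.99

Line 1 (42.74, Belesta, 7,229 liters, £1,389,486.09):
Code 42.74 is under a tariff-rate quota (threshold 3,962 liters). In-quota: 3,962 liters at 7%; over-quota: 3,267 liters at 20%.
Pro-rata value split: in-quota = £1,389,486.09 × 3,962/7,229 = £761,536.02; over-quota = £1,389,486.09 − £761,536.02 = £627,950.07.
In-quota duty = £761,536.02 × 7% = £53,307.52. Over-quota duty = £627,950.07 × 20% = £125,590.01.
Line duty = £53,307.52 + £125,590.01 = £178,897.53.
Line 2 (78.69, Casmark, 883 units, £72,529.62):
Base rate for 78.69 is 30.5%.
Origin Casmark qualifies under the Vinania–Casmark agreement and 78.69 is covered: preferential rate 23.5% applies instead.
The additional-duty order on 78.69 targets Pelar, not Casmark; it does not apply.
Duty = £72,529.62 × 23.5% = £17,044.46.
Total = £178,897.53 + £17,044.46 = £195,941.99.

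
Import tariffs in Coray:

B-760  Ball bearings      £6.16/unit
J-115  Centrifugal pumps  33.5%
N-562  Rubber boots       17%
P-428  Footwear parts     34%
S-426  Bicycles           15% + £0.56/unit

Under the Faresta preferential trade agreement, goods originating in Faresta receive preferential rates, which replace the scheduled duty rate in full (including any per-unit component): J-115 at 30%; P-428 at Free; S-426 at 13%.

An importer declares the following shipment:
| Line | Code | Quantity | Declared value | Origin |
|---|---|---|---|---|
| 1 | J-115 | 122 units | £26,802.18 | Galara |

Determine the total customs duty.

£8,978.73

Line 1 (J-115, Galara, 122 units, £26,802.18):
Base rate for J-115 is 33.5%.
J-115 has an FTA preferential rate, but origin Galara is not Faresta; base rate stands.
Duty = £26,802.18 × 33.5% = £8,978.73.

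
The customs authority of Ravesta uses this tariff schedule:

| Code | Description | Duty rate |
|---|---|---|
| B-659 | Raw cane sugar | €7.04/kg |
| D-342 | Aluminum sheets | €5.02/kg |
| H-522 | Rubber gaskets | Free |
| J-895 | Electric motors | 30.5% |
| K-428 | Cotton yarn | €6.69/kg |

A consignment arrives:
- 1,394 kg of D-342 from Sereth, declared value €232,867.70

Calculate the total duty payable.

Line 1 (D-342, Sereth, 1,394 kg, €232,867.70):
Base rate for D-342 is €5.02/kg.
Duty = 1,394 × €5.02 = €6,997.88.

€6,997.88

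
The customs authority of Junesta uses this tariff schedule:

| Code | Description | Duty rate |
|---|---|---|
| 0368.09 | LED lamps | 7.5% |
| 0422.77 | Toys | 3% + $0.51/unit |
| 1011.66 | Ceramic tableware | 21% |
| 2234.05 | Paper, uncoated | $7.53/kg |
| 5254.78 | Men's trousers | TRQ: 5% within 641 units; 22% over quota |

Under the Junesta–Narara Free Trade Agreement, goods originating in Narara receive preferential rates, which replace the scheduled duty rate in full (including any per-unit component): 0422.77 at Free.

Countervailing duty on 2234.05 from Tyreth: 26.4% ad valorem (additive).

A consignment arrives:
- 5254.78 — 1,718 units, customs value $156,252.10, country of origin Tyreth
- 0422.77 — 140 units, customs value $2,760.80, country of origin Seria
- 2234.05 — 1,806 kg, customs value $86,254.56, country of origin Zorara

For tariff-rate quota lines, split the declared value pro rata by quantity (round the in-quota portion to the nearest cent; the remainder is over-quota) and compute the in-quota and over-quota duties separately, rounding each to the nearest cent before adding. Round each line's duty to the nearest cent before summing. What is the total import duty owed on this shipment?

Line 1 (5254.78, Tyreth, 1,718 units, $156,252.10):
Code 5254.78 is under a tariff-rate quota (threshold 641 units). In-quota: 641 units at 5%; over-quota: 1,077 units at 22%.
Pro-rata value split: in-quota = $156,252.10 × 641/1,718 = $58,298.95; over-quota = $156,252.10 − $58,298.95 = $97,953.15.
In-quota duty = $58,298.95 × 5% = $2,914.95. Over-quota duty = $97,953.15 × 22% = $21,549.69.
Line duty = $2,914.95 + $21,549.69 = $24,464.64.
Line 2 (0422.77, Seria, 140 units, $2,760.80):
Base rate for 0422.77 is 3% + $0.51/unit.
0422.77 has an FTA preferential rate, but origin Seria is not Narara; base rate stands.
Duty = $2,760.80 × 3% + 140 × $0.51 = $154.22.
Line 3 (2234.05, Zorara, 1,806 kg, $86,254.56):
Base rate for 2234.05 is $7.53/kg.
The additional-duty order on 2234.05 targets Tyreth, not Zorara; it does not apply.
Duty = 1,806 × $7.53 = $13,599.18.
Total = $24,464.64 + $154.22 + $13,599.18 = $38,218.04.

$38,218.04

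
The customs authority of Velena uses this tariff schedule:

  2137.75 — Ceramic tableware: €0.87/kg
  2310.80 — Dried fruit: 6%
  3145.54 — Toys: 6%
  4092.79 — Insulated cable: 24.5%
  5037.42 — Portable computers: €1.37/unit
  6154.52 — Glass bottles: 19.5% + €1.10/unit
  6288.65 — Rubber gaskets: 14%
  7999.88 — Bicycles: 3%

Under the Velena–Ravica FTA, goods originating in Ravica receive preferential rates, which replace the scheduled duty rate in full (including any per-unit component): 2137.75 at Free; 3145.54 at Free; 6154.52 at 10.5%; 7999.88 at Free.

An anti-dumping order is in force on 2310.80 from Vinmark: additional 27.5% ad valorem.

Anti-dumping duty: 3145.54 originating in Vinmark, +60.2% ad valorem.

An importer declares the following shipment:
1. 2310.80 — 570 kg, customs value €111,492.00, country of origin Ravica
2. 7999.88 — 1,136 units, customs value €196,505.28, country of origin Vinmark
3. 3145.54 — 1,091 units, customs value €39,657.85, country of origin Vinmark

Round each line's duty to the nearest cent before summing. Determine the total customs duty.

€38,838.18

Line 1 (2310.80, Ravica, 570 kg, €111,492.00):
Base rate for 2310.80 is 6%.
Origin Ravica is the FTA partner but 2310.80 is not on the preference list; base rate stands.
The additional-duty order on 2310.80 targets Vinmark, not Ravica; it does not apply.
Duty = €111,492.00 × 6% = €6,689.52.
Line 2 (7999.88, Vinmark, 1,136 units, €196,505.28):
Base rate for 7999.88 is 3%.
7999.88 has an FTA preferential rate, but origin Vinmark is not Ravica; base rate stands.
Duty = €196,505.28 × 3% = €5,895.16.
Line 3 (3145.54, Vinmark, 1,091 units, €39,657.85):
Base rate for 3145.54 is 6%.
3145.54 has an FTA preferential rate, but origin Vinmark is not Ravica; base rate stands.
Additional duty on 3145.54 from Vinmark: +60.2%. Applied ad valorem rate: 6% + 60.2% = 66.2%.
Duty = €39,657.85 × 66.2% = €26,253.50.
Total = €6,689.52 + €5,895.16 + €26,253.50 = €38,838.18.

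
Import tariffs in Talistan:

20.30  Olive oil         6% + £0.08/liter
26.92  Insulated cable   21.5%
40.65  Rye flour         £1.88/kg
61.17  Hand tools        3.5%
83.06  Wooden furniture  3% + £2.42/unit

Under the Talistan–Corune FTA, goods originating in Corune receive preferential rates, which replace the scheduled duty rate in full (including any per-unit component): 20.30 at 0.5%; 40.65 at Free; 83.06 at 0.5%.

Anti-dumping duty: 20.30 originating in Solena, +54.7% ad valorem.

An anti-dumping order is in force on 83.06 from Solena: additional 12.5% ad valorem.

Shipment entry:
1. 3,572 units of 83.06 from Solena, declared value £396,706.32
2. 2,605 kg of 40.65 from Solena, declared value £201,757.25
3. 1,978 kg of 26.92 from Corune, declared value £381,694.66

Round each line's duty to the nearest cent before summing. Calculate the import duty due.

£157,095.47

Line 1 (83.06, Solena, 3,572 units, £396,706.32):
Base rate for 83.06 is 3% + £2.42/unit.
83.06 has an FTA preferential rate, but origin Solena is not Corune; base rate stands.
Additional duty on 83.06 from Solena: +12.5%. Applied ad valorem rate: 3% + 12.5% = 15.5%.
Duty = £396,706.32 × 15.5% + 3,572 × £2.42 = £70,133.72.
Line 2 (40.65, Solena, 2,605 kg, £201,757.25):
Base rate for 40.65 is £1.88/kg.
40.65 has an FTA preferential rate, but origin Solena is not Corune; base rate stands.
Duty = 2,605 × £1.88 = £4,897.40.
Line 3 (26.92, Corune, 1,978 kg, £381,694.66):
Base rate for 26.92 is 21.5%.
Origin Corune is the FTA partner but 26.92 is not on the preference list; base rate stands.
Duty = £381,694.66 × 21.5% = £82,064.35.
Total = £70,133.72 + £4,897.40 + £82,064.35 = £157,095.47.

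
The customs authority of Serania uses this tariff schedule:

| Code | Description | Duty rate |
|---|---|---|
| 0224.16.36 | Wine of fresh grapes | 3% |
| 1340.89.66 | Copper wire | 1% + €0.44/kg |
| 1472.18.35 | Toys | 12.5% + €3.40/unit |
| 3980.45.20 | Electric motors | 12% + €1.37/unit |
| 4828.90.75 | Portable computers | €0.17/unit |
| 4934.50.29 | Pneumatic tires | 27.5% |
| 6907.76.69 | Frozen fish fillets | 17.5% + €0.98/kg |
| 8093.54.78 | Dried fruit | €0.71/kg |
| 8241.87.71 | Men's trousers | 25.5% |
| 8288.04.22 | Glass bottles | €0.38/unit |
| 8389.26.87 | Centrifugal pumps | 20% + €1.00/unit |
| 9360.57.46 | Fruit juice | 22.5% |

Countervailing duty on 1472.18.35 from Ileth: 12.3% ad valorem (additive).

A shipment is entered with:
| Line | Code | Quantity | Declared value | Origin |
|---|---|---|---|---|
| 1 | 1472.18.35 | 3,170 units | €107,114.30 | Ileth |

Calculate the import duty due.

€37,342.35

Line 1 (1472.18.35, Ileth, 3,170 units, €107,114.30):
Base rate for 1472.18.35 is 12.5% + €3.40/unit.
Additional duty on 1472.18.35 from Ileth: +12.3%. Applied ad valorem rate: 12.5% + 12.3% = 24.8%.
Duty = €107,114.30 × 24.8% + 3,170 × €3.40 = €37,342.35.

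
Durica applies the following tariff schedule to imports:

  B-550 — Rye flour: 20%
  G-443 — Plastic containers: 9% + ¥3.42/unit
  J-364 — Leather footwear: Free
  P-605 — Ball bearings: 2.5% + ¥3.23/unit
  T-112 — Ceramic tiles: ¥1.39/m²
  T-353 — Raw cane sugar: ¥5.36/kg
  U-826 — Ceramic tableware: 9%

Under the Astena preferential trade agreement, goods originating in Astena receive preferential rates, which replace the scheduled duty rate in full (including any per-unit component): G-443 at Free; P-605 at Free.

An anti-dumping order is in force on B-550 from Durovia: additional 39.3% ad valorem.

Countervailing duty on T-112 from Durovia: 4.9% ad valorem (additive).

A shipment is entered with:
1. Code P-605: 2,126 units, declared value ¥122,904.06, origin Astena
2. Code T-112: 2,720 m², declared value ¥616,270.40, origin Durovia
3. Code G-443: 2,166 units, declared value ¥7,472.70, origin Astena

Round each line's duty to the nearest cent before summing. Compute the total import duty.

¥33,978.05

Line 1 (P-605, Astena, 2,126 units, ¥122,904.06):
Base rate for P-605 is 2.5% + ¥3.23/unit.
Origin Astena qualifies under the Durica–Astena agreement and P-605 is covered: preferential rate Free applies instead.
Duty = ¥122,904.06 × 0% = ¥0.00.
Line 2 (T-112, Durovia, 2,720 m², ¥616,270.40):
Base rate for T-112 is ¥1.39/m².
Additional duty on T-112 from Durovia: +4.9% ad valorem. Applied ad valorem rate = 4.9%.
Duty = ¥616,270.40 × 4.9% + 2,720 × ¥1.39 = ¥33,978.05.
Line 3 (G-443, Astena, 2,166 units, ¥7,472.70):
Base rate for G-443 is 9% + ¥3.42/unit.
Origin Astena qualifies under the Durica–Astena agreement and G-443 is covered: preferential rate Free applies instead.
Duty = ¥7,472.70 × 0% = ¥0.00.
Total = ¥0.00 + ¥33,978.05 + ¥0.00 = ¥33,978.05.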